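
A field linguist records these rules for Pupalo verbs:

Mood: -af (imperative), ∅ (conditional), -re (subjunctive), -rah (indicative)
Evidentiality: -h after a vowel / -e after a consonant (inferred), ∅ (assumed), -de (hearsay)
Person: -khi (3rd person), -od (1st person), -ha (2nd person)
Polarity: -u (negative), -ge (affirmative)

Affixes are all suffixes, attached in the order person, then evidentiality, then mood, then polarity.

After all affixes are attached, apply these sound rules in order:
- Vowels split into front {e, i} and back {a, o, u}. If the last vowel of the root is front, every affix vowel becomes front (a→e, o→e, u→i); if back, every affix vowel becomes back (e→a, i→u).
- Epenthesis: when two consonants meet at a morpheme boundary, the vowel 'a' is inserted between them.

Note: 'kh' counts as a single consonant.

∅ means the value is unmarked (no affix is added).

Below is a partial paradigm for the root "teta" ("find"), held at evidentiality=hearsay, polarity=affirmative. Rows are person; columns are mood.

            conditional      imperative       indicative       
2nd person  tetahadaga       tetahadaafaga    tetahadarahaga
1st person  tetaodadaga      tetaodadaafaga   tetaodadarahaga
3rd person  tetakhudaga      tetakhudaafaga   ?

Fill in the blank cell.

tetakhudarahaga

Attach person 3rd person -khi → tetakhi.
Attach evidentiality hearsay -de → tetakhide.
Attach mood indicative -rah → tetakhiderah.
Attach polarity affirmative -ge → tetakhiderahge.
Apply vowel harmony: tetakhiderahge → tetakhudarahga.
Apply epenthesis: tetakhudarahga → tetakhudarahaga.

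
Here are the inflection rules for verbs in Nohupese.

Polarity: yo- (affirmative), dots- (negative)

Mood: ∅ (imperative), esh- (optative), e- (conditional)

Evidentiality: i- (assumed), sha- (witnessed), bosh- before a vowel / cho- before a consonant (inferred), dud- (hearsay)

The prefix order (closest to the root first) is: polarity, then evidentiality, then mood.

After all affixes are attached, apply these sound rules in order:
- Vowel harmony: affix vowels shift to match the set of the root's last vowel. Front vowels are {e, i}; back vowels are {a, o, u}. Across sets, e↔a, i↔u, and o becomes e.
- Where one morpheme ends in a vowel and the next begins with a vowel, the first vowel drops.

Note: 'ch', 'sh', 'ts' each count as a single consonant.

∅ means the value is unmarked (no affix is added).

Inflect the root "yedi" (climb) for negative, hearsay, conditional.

Attach polarity negative dots- → dotsyedi.
Attach evidentiality hearsay dud- → duddotsyedi.
Attach mood conditional e- → eduddotsyedi.
Apply vowel harmony: eduddotsyedi → ediddetsyedi.
Vowel deletion: no change.

ediddetsyedi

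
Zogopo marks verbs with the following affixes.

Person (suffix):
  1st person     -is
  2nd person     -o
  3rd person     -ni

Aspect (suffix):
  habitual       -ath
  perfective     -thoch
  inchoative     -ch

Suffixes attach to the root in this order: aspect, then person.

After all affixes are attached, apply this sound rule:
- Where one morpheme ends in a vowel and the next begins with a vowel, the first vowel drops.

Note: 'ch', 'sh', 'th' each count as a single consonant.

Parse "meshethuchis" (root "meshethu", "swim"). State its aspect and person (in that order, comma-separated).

Segment: meshethu-ch-is.
aspect: -ch → inchoative.
person: -is → 1st person.

inchoative, 1st person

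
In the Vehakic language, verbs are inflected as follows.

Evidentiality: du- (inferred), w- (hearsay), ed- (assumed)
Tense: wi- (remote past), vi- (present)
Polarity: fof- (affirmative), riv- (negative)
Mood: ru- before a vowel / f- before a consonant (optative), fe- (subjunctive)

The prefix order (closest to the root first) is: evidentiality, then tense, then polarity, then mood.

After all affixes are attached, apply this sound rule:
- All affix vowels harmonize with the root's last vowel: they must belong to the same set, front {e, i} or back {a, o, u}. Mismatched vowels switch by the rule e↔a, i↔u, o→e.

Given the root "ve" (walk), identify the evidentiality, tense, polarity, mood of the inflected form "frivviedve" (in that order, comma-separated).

assumed, present, negative, optative

Segment: f-riv-vi-ed-ve.
evidentiality: ed- → assumed.
tense: vi- → present.
polarity: riv- → negative.
mood: ru/f- → optative.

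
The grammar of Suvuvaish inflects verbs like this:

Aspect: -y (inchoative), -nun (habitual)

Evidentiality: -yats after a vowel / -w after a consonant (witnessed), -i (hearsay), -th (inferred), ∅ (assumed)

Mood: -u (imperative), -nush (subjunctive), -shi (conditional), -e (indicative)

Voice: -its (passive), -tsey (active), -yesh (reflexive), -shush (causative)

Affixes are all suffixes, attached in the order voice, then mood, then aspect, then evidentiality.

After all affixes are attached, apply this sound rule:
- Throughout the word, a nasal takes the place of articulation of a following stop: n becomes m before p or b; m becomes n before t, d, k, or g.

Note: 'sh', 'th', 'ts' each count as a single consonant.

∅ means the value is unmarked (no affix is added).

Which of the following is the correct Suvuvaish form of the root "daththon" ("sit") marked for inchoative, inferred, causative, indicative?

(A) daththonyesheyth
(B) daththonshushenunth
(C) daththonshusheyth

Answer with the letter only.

C

Attach voice causative -shush → daththonshush.
Attach mood indicative -e → daththonshushe.
Attach aspect inchoative -y → daththonshushey.
Attach evidentiality inferred -th → daththonshusheyth.
Nasal assimilation: no change.
So the correct form is daththonshusheyth, option (C).
(B) daththonshushenunth is wrong: it uses habitual instead of inchoative for aspect.
(A) daththonyesheyth is wrong: it uses reflexive instead of causative for voice.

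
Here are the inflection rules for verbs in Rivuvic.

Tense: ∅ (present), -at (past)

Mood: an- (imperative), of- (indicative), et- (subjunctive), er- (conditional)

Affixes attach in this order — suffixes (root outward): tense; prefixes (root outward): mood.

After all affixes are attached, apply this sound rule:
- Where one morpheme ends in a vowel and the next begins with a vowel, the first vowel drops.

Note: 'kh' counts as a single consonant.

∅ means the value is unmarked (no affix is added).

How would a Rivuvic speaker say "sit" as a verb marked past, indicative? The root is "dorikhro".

ofdorikhrat

Attach mood indicative of- → ofdorikhro.
Attach tense past -at → ofdorikhroat.
Apply vowel deletion: ofdorikhroat → ofdorikhrat.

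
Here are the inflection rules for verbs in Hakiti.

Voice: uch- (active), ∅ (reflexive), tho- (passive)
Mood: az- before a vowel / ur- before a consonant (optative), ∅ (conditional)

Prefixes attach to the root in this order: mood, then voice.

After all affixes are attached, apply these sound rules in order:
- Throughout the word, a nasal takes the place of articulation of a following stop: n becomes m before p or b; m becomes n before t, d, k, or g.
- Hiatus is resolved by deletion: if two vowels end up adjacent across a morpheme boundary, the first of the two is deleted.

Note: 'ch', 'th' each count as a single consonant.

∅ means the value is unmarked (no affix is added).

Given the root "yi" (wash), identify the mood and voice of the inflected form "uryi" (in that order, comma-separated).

optative, reflexive

Segment: ur-yi.
mood: az/ur- → optative.
voice: ∅ → reflexive.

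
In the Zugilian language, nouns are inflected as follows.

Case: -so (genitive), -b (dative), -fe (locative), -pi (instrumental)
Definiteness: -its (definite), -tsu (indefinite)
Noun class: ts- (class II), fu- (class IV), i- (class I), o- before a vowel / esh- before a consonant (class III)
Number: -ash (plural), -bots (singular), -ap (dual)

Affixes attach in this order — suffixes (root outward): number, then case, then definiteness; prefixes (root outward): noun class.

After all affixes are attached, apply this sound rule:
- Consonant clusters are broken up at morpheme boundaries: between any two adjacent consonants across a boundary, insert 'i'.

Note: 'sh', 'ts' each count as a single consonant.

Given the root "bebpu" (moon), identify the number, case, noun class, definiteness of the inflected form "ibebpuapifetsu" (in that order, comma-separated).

Segment: i-bebpu-ap-fe-tsu.
number: -ap → dual.
case: -fe → locative.
noun class: i- → class I.
definiteness: -tsu → indefinite.

dual, locative, class I, indefinite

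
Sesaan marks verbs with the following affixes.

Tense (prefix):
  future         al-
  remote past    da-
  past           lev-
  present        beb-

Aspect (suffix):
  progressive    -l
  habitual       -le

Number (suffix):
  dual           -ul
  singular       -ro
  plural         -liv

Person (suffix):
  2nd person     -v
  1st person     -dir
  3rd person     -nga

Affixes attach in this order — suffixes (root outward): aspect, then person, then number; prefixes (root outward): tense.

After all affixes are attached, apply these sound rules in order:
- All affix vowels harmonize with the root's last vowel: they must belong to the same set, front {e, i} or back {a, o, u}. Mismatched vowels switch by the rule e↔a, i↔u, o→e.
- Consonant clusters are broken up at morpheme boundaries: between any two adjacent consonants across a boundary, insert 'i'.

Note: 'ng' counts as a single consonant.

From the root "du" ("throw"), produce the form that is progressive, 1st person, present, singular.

babiduliduriro

Attach aspect progressive -l → dul.
Attach tense present beb- → bebdul.
Attach person 1st person -dir → bebduldir.
Attach number singular -ro → bebduldirro.
Apply vowel harmony: bebduldirro → babduldurro.
Apply epenthesis: babduldurro → babiduliduriro.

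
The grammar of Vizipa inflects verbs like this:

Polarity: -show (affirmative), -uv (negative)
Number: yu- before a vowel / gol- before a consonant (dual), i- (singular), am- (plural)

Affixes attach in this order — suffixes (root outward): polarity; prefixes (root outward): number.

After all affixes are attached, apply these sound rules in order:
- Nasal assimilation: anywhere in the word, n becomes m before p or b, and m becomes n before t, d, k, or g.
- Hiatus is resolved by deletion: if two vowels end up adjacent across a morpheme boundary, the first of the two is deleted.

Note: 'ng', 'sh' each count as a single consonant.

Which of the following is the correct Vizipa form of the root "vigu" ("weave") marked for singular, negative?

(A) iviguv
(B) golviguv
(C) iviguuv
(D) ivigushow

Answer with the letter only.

A

Attach polarity negative -uv → viguuv.
Attach number singular i- → iviguuv.
Nasal assimilation: no change.
Apply vowel deletion: iviguuv → iviguv.
So the correct form is iviguv, option (A).
(D) ivigushow is wrong: it uses affirmative instead of negative for polarity.
(C) iviguuv is wrong: it fails to apply the sound rule(s).
(B) golviguv is wrong: it uses dual instead of singular for number.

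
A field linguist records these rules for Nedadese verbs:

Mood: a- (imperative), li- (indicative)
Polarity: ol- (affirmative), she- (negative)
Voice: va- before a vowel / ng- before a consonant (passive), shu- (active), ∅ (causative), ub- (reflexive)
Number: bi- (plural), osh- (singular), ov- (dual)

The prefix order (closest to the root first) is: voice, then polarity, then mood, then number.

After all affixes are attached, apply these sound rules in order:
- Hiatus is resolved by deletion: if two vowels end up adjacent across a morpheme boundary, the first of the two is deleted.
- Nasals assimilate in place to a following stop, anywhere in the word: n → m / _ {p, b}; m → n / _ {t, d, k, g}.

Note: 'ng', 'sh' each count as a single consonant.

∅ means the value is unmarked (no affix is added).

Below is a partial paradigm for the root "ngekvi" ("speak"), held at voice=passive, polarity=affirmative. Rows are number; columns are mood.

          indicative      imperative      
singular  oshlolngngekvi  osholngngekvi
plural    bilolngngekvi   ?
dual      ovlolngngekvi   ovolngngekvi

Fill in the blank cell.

bolngngekvi

Attach voice passive ng- (before consonant 'ng') → ngngekvi.
Attach polarity affirmative ol- → olngngekvi.
Attach mood imperative a- → aolngngekvi.
Attach number plural bi- → biaolngngekvi.
Apply vowel deletion: biaolngngekvi → bolngngekvi.
Nasal assimilation: no change.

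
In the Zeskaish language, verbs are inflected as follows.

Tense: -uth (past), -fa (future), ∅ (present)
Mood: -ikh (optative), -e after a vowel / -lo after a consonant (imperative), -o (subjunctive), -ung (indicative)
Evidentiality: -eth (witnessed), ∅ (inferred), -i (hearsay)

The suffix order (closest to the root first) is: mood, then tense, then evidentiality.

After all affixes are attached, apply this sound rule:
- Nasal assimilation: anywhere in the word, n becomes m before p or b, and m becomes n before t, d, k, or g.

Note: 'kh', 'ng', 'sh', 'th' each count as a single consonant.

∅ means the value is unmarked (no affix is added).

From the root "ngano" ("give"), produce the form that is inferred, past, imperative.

Attach mood imperative -e (after vowel 'o') → nganoe.
Attach tense past -uth → nganoeuth.
evidentiality = inferred: zero marking, form stays nganoeuth.
Nasal assimilation: no change.

nganoeuth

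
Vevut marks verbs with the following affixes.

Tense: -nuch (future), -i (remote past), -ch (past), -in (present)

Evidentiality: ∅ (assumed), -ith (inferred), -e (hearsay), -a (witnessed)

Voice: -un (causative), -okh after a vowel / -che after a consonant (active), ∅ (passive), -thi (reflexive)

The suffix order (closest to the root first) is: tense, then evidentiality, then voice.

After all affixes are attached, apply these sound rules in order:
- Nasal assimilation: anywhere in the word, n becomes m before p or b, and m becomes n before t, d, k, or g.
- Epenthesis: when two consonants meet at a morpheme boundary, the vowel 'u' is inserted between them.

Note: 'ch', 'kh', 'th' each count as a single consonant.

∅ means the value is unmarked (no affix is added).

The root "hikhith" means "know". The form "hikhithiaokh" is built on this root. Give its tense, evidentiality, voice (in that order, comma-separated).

Segment: hikhith-i-a-okh.
tense: -i → remote past.
evidentiality: -a → witnessed.
voice: -okh/che → active.

remote past, witnessed, active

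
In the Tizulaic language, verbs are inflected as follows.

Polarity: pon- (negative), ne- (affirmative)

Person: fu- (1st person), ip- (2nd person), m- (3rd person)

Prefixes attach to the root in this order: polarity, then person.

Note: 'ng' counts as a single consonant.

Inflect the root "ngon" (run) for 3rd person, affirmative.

mnengon

Attach polarity affirmative ne- → nengon.
Attach person 3rd person m- → mnengon.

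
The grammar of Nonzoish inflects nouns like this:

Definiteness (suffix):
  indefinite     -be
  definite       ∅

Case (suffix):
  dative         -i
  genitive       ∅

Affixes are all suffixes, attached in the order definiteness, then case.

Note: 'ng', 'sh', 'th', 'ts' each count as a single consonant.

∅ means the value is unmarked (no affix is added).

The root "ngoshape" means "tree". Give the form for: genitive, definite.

definiteness = definite: zero marking, form stays ngoshape.
case = genitive: zero marking, form stays ngoshape.

ngoshape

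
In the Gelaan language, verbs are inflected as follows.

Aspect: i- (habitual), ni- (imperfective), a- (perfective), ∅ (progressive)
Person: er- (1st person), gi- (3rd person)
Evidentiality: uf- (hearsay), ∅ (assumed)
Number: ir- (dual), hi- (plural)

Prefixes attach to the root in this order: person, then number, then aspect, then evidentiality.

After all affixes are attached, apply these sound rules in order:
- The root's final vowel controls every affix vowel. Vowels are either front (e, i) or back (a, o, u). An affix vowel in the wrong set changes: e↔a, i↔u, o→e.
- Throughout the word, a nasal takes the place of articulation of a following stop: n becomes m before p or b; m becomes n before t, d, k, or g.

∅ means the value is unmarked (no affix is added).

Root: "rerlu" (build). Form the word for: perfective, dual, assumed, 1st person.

Attach person 1st person er- → errerlu.
Attach number dual ir- → irerrerlu.
Attach aspect perfective a- → airerrerlu.
evidentiality = assumed: zero marking, form stays airerrerlu.
Apply vowel harmony: airerrerlu → aurarrerlu.
Nasal assimilation: no change.

aurarrerlu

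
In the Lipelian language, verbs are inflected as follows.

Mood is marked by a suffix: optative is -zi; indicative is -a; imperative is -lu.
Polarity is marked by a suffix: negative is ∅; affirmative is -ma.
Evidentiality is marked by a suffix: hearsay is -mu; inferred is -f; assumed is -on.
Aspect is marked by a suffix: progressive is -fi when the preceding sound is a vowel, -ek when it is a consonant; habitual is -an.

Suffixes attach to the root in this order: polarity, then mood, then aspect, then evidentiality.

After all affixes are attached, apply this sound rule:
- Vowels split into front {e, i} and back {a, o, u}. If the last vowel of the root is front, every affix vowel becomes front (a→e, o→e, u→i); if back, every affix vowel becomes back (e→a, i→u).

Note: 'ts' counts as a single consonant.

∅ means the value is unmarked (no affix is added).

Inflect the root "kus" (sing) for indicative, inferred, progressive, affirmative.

kusmaafuf

Attach polarity affirmative -ma → kusma.
Attach mood indicative -a → kusmaa.
Attach aspect progressive -fi (after vowel 'a') → kusmaafi.
Attach evidentiality inferred -f → kusmaafif.
Apply vowel harmony: kusmaafif → kusmaafuf.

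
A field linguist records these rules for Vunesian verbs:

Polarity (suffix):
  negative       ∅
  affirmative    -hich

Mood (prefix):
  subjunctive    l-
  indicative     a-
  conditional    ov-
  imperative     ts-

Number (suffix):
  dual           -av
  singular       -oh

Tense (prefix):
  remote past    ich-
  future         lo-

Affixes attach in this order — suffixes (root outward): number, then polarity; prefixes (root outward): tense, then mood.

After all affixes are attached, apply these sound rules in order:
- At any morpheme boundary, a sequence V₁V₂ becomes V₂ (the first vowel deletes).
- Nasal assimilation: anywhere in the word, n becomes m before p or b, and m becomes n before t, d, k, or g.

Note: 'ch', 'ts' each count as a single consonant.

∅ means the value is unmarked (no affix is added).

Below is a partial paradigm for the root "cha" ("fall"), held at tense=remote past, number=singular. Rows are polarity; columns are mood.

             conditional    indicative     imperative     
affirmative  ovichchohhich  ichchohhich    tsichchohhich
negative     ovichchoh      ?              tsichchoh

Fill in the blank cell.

ichchoh

Attach tense remote past ich- → ichcha.
Attach mood indicative a- → aichcha.
Attach number singular -oh → aichchaoh.
polarity = negative: zero marking, form stays aichchaoh.
Apply vowel deletion: aichchaoh → ichchoh.
Nasal assimilation: no change.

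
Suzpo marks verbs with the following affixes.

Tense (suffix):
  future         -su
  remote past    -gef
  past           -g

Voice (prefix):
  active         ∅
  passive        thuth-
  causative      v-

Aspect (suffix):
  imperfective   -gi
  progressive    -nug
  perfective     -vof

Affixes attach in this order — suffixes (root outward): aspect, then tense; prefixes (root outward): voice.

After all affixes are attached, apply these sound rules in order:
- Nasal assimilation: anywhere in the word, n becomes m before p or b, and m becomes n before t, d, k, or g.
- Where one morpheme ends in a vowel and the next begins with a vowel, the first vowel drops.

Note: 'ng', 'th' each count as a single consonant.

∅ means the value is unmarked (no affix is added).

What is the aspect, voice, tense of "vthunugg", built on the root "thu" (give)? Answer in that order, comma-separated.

Segment: v-thu-nug-g.
aspect: -nug → progressive.
voice: v- → causative.
tense: -g → past.

progressive, causative, past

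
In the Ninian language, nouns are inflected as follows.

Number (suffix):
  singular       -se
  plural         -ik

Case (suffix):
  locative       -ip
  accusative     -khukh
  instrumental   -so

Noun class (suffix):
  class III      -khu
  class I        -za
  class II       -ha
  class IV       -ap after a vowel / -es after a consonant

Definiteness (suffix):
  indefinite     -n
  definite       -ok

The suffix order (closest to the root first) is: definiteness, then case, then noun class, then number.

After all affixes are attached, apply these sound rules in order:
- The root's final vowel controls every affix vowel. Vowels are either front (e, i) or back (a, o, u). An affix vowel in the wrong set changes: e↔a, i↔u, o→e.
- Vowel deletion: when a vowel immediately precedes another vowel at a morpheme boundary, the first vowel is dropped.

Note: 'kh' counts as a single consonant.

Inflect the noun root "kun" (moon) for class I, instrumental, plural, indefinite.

Attach definiteness indefinite -n → kunn.
Attach case instrumental -so → kunnso.
Attach noun class class I -za → kunnsoza.
Attach number plural -ik → kunnsozaik.
Apply vowel harmony: kunnsozaik → kunnsozauk.
Apply vowel deletion: kunnsozauk → kunnsozuk.

kunnsozuk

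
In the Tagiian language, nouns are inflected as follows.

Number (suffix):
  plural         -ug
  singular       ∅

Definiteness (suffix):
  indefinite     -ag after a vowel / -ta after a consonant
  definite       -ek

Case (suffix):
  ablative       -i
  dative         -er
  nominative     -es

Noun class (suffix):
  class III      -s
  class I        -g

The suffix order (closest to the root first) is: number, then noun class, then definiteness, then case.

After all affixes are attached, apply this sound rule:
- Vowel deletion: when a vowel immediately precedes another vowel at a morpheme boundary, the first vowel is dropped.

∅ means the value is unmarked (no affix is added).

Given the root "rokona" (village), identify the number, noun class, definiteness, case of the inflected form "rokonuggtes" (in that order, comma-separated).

plural, class I, indefinite, nominative

Segment: rokona-ug-g-ta-es.
number: -ug → plural.
noun class: -g → class I.
definiteness: -ag/ta → indefinite.
case: -es → nominative.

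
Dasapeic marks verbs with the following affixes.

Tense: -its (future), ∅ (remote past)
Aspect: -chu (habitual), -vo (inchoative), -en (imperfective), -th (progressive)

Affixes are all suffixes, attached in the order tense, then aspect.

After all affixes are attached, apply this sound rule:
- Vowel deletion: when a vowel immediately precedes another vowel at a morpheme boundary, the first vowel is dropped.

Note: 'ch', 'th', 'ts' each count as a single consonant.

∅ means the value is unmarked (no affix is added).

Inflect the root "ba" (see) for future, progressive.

Attach tense future -its → baits.
Attach aspect progressive -th → baitsth.
Apply vowel deletion: baitsth → bitsth.

bitsth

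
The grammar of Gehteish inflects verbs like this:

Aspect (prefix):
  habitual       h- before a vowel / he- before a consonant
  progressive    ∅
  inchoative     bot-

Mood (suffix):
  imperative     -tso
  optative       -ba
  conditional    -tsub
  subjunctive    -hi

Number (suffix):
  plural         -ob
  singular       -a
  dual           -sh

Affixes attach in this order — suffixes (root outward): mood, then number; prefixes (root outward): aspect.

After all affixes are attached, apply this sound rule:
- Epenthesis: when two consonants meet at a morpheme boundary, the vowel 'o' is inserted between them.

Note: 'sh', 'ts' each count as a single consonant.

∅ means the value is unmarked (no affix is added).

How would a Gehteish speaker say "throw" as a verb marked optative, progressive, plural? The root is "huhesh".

huheshobaob

Attach mood optative -ba → huheshba.
Attach number plural -ob → huheshbaob.
aspect = progressive: zero marking, form stays huheshbaob.
Apply epenthesis: huheshbaob → huheshobaob.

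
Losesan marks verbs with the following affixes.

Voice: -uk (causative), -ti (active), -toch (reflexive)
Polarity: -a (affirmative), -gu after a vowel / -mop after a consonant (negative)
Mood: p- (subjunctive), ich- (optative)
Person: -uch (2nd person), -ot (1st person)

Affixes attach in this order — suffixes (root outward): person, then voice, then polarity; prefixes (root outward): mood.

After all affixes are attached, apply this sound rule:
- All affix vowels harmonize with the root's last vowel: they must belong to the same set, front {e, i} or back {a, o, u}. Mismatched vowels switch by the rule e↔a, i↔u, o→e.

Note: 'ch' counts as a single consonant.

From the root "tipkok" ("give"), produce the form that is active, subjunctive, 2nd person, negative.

ptipkokuchtugu

Attach mood subjunctive p- → ptipkok.
Attach person 2nd person -uch → ptipkokuch.
Attach voice active -ti → ptipkokuchti.
Attach polarity negative -gu (after vowel 'i') → ptipkokuchtigu.
Apply vowel harmony: ptipkokuchtigu → ptipkokuchtugu.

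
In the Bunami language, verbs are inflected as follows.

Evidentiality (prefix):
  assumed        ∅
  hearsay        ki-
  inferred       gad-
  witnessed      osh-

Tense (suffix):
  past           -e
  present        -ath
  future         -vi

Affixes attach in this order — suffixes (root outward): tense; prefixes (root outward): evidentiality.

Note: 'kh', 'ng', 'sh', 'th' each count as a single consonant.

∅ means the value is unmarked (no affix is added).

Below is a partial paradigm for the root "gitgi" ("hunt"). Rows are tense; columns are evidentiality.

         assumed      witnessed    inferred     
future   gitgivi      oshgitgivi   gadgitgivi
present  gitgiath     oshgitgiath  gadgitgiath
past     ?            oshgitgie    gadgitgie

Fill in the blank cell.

Attach tense past -e → gitgie.
evidentiality = assumed: zero marking, form stays gitgie.

gitgie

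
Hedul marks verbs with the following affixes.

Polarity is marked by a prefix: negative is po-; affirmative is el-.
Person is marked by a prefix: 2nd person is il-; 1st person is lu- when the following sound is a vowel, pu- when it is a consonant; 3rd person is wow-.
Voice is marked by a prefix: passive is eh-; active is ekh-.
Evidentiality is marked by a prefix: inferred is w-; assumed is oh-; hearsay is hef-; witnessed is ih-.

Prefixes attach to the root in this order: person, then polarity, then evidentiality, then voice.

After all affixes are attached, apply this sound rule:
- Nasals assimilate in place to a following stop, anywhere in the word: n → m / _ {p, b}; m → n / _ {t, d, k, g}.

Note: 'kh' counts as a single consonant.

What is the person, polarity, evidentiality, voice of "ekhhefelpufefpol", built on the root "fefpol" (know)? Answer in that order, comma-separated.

Segment: ekh-hef-el-pu-fefpol.
person: lu/pu- → 1st person.
polarity: el- → affirmative.
evidentiality: hef- → hearsay.
voice: ekh- → active.

1st person, affirmative, hearsay, active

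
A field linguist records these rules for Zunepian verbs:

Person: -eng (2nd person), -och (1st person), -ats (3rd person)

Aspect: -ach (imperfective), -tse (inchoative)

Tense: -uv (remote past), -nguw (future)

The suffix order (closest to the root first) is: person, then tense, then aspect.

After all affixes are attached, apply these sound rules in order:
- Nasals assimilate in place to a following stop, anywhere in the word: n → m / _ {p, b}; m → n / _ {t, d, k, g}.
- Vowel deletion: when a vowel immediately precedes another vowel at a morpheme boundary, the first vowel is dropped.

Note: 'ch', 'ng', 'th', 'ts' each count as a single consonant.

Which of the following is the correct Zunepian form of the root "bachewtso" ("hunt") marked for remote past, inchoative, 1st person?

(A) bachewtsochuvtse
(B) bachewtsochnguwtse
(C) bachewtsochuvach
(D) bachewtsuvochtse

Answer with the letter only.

Attach person 1st person -och → bachewtsooch.
Attach tense remote past -uv → bachewtsoochuv.
Attach aspect inchoative -tse → bachewtsoochuvtse.
Nasal assimilation: no change.
Apply vowel deletion: bachewtsoochuvtse → bachewtsochuvtse.
So the correct form is bachewtsochuvtse, option (A).
(D) bachewtsuvochtse is wrong: it has the affixes in the wrong order.
(C) bachewtsochuvach is wrong: it uses imperfective instead of inchoative for aspect.
(B) bachewtsochnguwtse is wrong: it uses future instead of remote past for tense.

A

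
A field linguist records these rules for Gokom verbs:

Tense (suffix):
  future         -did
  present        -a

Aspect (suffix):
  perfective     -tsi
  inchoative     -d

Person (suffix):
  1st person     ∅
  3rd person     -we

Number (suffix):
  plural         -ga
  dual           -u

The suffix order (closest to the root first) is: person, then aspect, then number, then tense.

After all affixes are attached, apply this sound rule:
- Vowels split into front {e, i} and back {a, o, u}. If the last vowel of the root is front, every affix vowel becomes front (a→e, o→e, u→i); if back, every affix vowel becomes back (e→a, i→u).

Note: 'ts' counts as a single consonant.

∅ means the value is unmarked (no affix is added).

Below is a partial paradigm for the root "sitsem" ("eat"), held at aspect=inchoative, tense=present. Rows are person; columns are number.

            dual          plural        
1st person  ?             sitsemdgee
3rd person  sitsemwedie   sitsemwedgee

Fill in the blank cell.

sitsemdie

person = 1st person: zero marking, form stays sitsem.
Attach aspect inchoative -d → sitsemd.
Attach number dual -u → sitsemdu.
Attach tense present -a → sitsemdua.
Apply vowel harmony: sitsemdua → sitsemdie.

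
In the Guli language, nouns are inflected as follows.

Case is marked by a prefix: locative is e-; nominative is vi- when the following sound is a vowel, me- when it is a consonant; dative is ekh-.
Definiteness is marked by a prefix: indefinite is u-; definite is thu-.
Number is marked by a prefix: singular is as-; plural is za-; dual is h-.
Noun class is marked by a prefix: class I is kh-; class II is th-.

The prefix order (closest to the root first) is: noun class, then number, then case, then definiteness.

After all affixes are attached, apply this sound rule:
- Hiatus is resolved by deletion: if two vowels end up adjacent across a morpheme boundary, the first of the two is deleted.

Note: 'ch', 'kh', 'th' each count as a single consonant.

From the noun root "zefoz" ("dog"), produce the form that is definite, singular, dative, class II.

Attach noun class class II th- → thzefoz.
Attach number singular as- → asthzefoz.
Attach case dative ekh- → ekhasthzefoz.
Attach definiteness definite thu- → thuekhasthzefoz.
Apply vowel deletion: thuekhasthzefoz → thekhasthzefoz.

thekhasthzefoz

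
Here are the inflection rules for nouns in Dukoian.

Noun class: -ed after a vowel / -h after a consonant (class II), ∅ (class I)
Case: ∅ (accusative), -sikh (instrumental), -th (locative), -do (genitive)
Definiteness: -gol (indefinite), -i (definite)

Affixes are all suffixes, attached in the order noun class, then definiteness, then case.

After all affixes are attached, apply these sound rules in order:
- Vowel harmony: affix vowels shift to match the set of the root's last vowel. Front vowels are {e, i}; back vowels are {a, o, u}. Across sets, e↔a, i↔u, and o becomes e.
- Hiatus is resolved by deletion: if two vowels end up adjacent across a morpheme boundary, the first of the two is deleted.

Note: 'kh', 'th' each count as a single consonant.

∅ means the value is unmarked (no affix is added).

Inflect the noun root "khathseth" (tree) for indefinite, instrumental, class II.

khathsethhgelsikh

Attach noun class class II -h (after consonant 'th') → khathsethh.
Attach definiteness indefinite -gol → khathsethhgol.
Attach case instrumental -sikh → khathsethhgolsikh.
Apply vowel harmony: khathsethhgolsikh → khathsethhgelsikh.
Vowel deletion: no change.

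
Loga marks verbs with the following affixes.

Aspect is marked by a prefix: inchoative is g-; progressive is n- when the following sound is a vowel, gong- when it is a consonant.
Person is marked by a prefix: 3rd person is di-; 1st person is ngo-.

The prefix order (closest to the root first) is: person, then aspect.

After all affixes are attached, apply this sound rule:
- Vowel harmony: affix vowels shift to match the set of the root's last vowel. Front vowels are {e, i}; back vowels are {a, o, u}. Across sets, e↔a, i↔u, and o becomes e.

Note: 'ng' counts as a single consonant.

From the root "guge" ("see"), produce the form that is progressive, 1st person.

Attach person 1st person ngo- → ngoguge.
Attach aspect progressive gong- (before consonant 'ng') → gongngoguge.
Apply vowel harmony: gongngoguge → gengngeguge.

gengngeguge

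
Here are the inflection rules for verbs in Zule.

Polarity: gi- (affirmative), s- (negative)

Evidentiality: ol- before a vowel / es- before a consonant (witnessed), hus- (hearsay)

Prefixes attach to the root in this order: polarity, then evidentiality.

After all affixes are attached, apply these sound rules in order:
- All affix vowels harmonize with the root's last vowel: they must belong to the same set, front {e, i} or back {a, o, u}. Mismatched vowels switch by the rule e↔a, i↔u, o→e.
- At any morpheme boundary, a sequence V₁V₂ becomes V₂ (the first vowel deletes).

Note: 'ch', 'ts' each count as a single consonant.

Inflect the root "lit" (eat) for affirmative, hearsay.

Attach polarity affirmative gi- → gilit.
Attach evidentiality hearsay hus- → husgilit.
Apply vowel harmony: husgilit → hisgilit.
Vowel deletion: no change.

hisgilit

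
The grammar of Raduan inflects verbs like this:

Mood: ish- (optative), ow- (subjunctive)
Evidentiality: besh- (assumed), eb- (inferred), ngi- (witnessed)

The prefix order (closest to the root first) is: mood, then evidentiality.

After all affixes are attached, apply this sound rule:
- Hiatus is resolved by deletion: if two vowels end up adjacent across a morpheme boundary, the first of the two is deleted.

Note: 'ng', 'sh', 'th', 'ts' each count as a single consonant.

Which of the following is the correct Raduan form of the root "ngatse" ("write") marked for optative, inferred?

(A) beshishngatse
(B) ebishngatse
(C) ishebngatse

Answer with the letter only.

B

Attach mood optative ish- → ishngatse.
Attach evidentiality inferred eb- → ebishngatse.
Vowel deletion: no change.
So the correct form is ebishngatse, option (B).
(A) beshishngatse is wrong: it uses assumed instead of inferred for evidentiality.
(C) ishebngatse is wrong: it has the affixes in the wrong order.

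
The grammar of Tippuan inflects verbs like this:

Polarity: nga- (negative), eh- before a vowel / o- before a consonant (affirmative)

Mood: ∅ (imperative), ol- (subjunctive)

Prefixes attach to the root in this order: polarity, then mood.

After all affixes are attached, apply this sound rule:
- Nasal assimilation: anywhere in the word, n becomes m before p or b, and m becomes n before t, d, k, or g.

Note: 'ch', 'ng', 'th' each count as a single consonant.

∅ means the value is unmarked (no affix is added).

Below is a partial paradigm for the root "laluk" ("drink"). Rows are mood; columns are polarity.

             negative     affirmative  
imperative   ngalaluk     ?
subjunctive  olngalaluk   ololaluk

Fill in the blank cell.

Attach polarity affirmative o- (before consonant 'l') → olaluk.
mood = imperative: zero marking, form stays olaluk.
Nasal assimilation: no change.

olaluk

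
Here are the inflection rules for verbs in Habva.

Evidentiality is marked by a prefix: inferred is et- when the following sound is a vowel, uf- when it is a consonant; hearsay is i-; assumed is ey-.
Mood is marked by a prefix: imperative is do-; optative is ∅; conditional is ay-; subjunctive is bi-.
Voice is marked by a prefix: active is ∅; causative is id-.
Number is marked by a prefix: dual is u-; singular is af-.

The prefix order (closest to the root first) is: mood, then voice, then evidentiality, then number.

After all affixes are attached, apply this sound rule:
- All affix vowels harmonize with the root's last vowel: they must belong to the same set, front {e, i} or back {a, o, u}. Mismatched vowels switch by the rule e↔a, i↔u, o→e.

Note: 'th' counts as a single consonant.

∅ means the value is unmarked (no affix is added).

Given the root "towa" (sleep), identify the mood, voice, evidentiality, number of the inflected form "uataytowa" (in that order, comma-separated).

Segment: u-et-ay-towa.
mood: ay- → conditional.
voice: ∅ → active.
evidentiality: et/uf- → inferred.
number: u- → dual.

conditional, active, inferred, dual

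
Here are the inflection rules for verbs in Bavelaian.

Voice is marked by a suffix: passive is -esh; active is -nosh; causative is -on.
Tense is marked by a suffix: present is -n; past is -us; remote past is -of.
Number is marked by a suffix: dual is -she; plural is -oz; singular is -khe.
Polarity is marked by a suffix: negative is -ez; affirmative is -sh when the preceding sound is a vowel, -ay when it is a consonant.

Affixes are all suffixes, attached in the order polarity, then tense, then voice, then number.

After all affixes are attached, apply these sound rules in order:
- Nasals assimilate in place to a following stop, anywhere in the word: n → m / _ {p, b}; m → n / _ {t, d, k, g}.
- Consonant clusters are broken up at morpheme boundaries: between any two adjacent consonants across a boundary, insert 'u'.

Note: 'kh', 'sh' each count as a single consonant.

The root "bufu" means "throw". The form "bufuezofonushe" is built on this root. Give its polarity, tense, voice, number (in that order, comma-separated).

negative, remote past, causative, dual

Segment: bufu-ez-of-on-she.
polarity: -ez → negative.
tense: -of → remote past.
voice: -on → causative.
number: -she → dual.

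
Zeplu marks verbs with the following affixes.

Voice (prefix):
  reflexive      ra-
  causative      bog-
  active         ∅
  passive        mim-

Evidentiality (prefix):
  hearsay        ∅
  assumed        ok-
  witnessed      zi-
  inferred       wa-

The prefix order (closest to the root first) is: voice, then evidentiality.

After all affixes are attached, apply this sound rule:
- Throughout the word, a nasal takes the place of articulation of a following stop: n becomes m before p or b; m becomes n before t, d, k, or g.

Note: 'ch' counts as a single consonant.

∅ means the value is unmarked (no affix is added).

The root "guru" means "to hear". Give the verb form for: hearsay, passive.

minguru

Attach voice passive mim- → mimguru.
evidentiality = hearsay: zero marking, form stays mimguru.
Apply nasal assimilation: mimguru → minguru.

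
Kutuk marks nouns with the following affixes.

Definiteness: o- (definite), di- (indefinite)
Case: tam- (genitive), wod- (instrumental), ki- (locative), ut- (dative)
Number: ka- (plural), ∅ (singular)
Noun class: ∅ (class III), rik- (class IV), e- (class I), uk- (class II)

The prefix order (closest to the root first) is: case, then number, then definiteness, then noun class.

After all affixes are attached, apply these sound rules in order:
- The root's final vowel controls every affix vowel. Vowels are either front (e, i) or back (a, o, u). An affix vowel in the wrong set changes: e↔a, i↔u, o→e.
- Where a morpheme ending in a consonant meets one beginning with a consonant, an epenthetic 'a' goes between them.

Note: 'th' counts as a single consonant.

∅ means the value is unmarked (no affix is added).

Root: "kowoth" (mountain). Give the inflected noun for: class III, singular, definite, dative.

Attach case dative ut- → utkowoth.
number = singular: zero marking, form stays utkowoth.
Attach definiteness definite o- → outkowoth.
noun class = class III: zero marking, form stays outkowoth.
Vowel harmony: no change.
Apply epenthesis: outkowoth → outakowoth.

outakowoth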